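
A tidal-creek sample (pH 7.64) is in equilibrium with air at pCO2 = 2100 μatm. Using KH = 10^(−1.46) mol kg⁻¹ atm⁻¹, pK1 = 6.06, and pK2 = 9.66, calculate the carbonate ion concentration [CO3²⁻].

[CO3²⁻] = 0.0264 mmol/kg

[CO2*] = KH · pCO2 = 10^(−1.46) × 2100×10^-6 = 7.281×10^-5 mol/kg
α₀ = 1/(1 + K1/[H⁺] + K1K2/[H⁺]²) = 1/(1 + 10^+1.58 + 10^-0.44) = 0.02539
DIC = [CO2*]/α₀ = 7.281×10^-5 / 0.02539 = 2.868 mmol/kg
[CO3²⁻] = α₂·DIC; α₂ = 0.009219, so [CO3²⁻] = 0.009219 × 2.868 = 0.0264 mmol/kg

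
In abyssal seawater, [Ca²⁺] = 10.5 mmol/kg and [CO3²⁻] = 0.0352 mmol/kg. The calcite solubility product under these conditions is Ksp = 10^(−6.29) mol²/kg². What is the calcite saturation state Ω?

Ksp = 10^(−6.29) = 5.129×10^-7
Ω = [Ca²⁺][CO3²⁻]/Ksp = (10.5×10^-3)(0.0352×10^-3) / 5.129×10^-7 = 0.721

Ω = 0.721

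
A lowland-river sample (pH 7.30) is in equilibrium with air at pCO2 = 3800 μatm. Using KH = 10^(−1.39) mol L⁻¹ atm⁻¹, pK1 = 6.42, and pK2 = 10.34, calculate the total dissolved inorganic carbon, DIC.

DIC = 1.33 mmol/L

[CO2*] = KH · pCO2 = 10^(−1.39) × 3800×10^-6 = 1.548×10^-4 mol/L
α₀ = 1/(1 + K1/[H⁺] + K1K2/[H⁺]²) = 1/(1 + 10^+0.88 + 10^-2.16) = 0.1164
DIC = [CO2*]/α₀ = 1.548×10^-4 / 0.1164 = 1.33 mmol/L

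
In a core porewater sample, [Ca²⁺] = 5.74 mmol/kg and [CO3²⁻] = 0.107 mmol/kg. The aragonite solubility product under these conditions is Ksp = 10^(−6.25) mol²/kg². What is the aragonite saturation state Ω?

Ksp = 10^(−6.25) = 5.623×10^-7
Ω = [Ca²⁺][CO3²⁻]/Ksp = (5.74×10^-3)(0.107×10^-3) / 5.623×10^-7 = 1.09

Ω = 1.09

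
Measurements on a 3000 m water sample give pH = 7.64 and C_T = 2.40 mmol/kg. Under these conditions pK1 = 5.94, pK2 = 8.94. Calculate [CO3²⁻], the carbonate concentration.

α₂ = 1 / (1 + [H⁺]/K2 + [H⁺]²/(K1K2)) = 1 / (1 + 10^+1.30 + 10^-0.40)
   = 1 / (1 + 19.953 + 0.39811) = 1/21.351 = 0.04684
[CO3²⁻] = α₂ × DIC = 0.04684 × 2.40 = 0.112 mmol/kg

[CO3²⁻] = 0.112 mmol/kg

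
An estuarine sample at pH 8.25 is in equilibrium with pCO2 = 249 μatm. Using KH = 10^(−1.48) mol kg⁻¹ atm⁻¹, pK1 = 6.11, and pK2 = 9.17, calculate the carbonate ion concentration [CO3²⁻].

[CO3²⁻] = 0.137 mmol/kg

[CO2*] = KH · pCO2 = 10^(−1.48) × 249×10^-6 = 8.245×10^-6 mol/kg
α₀ = 1/(1 + K1/[H⁺] + K1K2/[H⁺]²) = 1/(1 + 10^+2.14 + 10^+1.22) = 0.006425
DIC = [CO2*]/α₀ = 8.245×10^-6 / 0.006425 = 1.283 mmol/kg
[CO3²⁻] = α₂·DIC; α₂ = 0.1066, so [CO3²⁻] = 0.1066 × 1.283 = 0.137 mmol/kg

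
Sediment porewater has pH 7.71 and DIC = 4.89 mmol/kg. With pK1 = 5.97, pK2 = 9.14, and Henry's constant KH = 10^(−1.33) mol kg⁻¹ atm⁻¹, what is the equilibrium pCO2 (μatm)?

pCO2 = 1800 μatm

α₀ = 1 / (1 + K1/[H⁺] + K1K2/[H⁺]²) = 1 / (1 + 10^+1.74 + 10^+0.31)
   = 1 / (1 + 54.954 + 2.0417) = 1/57.996 = 0.01724
[CO2*] = α₀ × DIC = 0.01724 × 4.89 = 0.08432 mmol/kg
pCO2 = [CO2*]/KH = 8.432×10^-5 / 4.677×10^-2 = 1800 μatm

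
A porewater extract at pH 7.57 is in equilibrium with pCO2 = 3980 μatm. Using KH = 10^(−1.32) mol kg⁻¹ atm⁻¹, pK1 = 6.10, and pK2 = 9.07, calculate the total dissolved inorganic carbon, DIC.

[CO2*] = KH · pCO2 = 10^(−1.32) × 3980×10^-6 = 1.905×10^-4 mol/kg
α₀ = 1/(1 + K1/[H⁺] + K1K2/[H⁺]²) = 1/(1 + 10^+1.47 + 10^-0.03) = 0.03180
DIC = [CO2*]/α₀ = 1.905×10^-4 / 0.03180 = 5.99 mmol/kg

DIC = 5.99 mmol/kg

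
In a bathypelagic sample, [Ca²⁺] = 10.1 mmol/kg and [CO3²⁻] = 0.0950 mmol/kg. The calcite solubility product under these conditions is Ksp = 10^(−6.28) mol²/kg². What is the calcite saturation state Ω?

Ksp = 10^(−6.28) = 5.248×10^-7
Ω = [Ca²⁺][CO3²⁻]/Ksp = (10.1×10^-3)(0.0950×10^-3) / 5.248×10^-7 = 1.83

Ω = 1.83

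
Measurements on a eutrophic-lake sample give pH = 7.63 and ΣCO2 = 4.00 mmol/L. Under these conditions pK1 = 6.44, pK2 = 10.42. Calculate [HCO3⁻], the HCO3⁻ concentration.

α₁ = 1 / (1 + [H⁺]/K1 + K2/[H⁺]) = 1 / (1 + 10^-1.19 + 10^-2.79)
   = 1 / (1 + 0.064565 + 0.0016218) = 1/1.0662 = 0.9379
[HCO3⁻] = α₁ × DIC = 0.9379 × 4.00 = 3.75 mmol/L

[HCO3⁻] = 3.75 mmol/L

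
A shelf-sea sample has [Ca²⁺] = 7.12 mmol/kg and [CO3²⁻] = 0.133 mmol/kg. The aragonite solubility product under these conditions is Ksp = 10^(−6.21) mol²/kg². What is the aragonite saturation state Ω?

Ω = 1.54

Ksp = 10^(−6.21) = 6.166×10^-7
Ω = [Ca²⁺][CO3²⁻]/Ksp = (7.12×10^-3)(0.133×10^-3) / 6.166×10^-7 = 1.54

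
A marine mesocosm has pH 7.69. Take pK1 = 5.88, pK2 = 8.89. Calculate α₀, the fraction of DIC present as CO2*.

α₀ = 1 / (1 + K1/[H⁺] + K1K2/[H⁺]²) = 1 / (1 + 10^+1.81 + 10^+0.61)
   = 1 / (1 + 64.565 + 4.0738) = 1/69.639 = 0.01436

α₀ = 0.0144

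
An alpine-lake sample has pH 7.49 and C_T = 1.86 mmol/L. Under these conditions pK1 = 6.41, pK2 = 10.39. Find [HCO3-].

[HCO3⁻] = 1.72 mmol/L

α₁ = 1 / (1 + [H⁺]/K1 + K2/[H⁺]) = 1 / (1 + 10^-1.08 + 10^-2.90)
   = 1 / (1 + 0.083176 + 0.0012589) = 1/1.0844 = 0.9221
[HCO3⁻] = α₁ × DIC = 0.9221 × 1.86 = 1.72 mmol/L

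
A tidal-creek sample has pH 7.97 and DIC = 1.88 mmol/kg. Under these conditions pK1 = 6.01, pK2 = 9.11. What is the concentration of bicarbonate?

[HCO3⁻] = 1.74 mmol/kg

α₁ = 1 / (1 + [H⁺]/K1 + K2/[H⁺]) = 1 / (1 + 10^-1.96 + 10^-1.14)
   = 1 / (1 + 0.010965 + 0.072444) = 1/1.0834 = 0.9230
[HCO3⁻] = α₁ × DIC = 0.9230 × 1.88 = 1.74 mmol/kg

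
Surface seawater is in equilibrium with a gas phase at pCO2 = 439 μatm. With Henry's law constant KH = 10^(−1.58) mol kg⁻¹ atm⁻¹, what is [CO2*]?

[CO2*] = 11.5 μmol/kg

KH = 10^(−1.58) = 2.630×10^-2 mol kg⁻¹ atm⁻¹
[CO2*] = KH · pCO2 = 2.630×10^-2 × 439×10^-6 atm = 1.15×10^-5 mol/kg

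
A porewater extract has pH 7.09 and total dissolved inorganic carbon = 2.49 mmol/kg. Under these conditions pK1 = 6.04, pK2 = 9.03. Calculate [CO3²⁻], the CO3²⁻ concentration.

[CO3²⁻] = 0.0260 mmol/kg

α₂ = 1 / (1 + [H⁺]/K2 + [H⁺]²/(K1K2)) = 1 / (1 + 10^+1.94 + 10^+0.89)
   = 1 / (1 + 87.096 + 7.7625) = 1/95.859 = 0.01043
[CO3²⁻] = α₂ × DIC = 0.01043 × 2.49 = 0.0260 mmol/kg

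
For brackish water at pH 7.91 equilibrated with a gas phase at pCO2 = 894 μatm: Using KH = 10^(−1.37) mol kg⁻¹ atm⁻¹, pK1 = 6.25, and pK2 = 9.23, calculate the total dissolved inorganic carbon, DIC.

[CO2*] = KH · pCO2 = 10^(−1.37) × 894×10^-6 = 3.814×10^-5 mol/kg
α₀ = 1/(1 + K1/[H⁺] + K1K2/[H⁺]²) = 1/(1 + 10^+1.66 + 10^+0.34) = 0.02045
DIC = [CO2*]/α₀ = 3.814×10^-5 / 0.02045 = 1.86 mmol/kg

DIC = 1.86 mmol/kg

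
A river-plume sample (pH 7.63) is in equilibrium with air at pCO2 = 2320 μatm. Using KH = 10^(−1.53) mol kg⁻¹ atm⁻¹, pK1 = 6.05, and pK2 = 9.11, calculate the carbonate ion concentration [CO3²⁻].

[CO2*] = KH · pCO2 = 10^(−1.53) × 2320×10^-6 = 6.847×10^-5 mol/kg
α₀ = 1/(1 + K1/[H⁺] + K1K2/[H⁺]²) = 1/(1 + 10^+1.58 + 10^+0.10) = 0.02483
DIC = [CO2*]/α₀ = 6.847×10^-5 / 0.02483 = 2.758 mmol/kg
[CO3²⁻] = α₂·DIC; α₂ = 0.03126, so [CO3²⁻] = 0.03126 × 2.758 = 0.0862 mmol/kg

[CO3²⁻] = 0.0862 mmol/kg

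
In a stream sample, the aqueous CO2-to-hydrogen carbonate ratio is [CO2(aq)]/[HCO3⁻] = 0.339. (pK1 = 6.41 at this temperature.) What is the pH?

From K1 = [H⁺][HCO3⁻]/[CO2(aq)]:  pH = pK1 − log₁₀([CO2(aq)]/[HCO3⁻])
log₁₀(0.339) = -0.470
pH = 6.41 − (-0.470) = 6.88

pH = 6.88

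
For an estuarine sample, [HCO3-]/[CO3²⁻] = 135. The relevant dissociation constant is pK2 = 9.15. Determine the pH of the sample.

pH = 7.02

From K2 = [H⁺][CO3²⁻]/[HCO3-]:  pH = pK2 − log₁₀([HCO3-]/[CO3²⁻])
log₁₀(135) = +2.130
pH = 9.15 − (+2.130) = 7.02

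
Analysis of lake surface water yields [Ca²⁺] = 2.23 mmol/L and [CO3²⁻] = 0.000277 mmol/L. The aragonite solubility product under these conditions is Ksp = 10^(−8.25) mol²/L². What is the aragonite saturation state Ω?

Ω = 0.110

Ksp = 10^(−8.25) = 5.623×10^-9
Ω = [Ca²⁺][CO3²⁻]/Ksp = (2.23×10^-3)(0.000277×10^-3) / 5.623×10^-9 = 0.110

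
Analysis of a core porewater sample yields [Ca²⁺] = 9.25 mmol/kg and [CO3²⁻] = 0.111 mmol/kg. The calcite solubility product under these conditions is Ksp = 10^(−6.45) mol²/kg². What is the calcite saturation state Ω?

Ω = 2.89

Ksp = 10^(−6.45) = 3.548×10^-7
Ω = [Ca²⁺][CO3²⁻]/Ksp = (9.25×10^-3)(0.111×10^-3) / 3.548×10^-7 = 2.89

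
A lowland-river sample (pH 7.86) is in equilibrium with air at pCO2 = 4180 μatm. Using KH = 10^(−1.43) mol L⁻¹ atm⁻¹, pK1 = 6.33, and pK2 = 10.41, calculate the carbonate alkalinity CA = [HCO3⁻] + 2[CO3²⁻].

[CO2*] = KH · pCO2 = 10^(−1.43) × 4180×10^-6 = 1.553×10^-4 mol/L
α₀ = 1/(1 + K1/[H⁺] + K1K2/[H⁺]²) = 1/(1 + 10^+1.53 + 10^-1.02) = 0.02859
DIC = [CO2*]/α₀ = 1.553×10^-4 / 0.02859 = 5.432 mmol/L
CA = (α₁ + 2α₂)·DIC = (0.9687 + 2×0.002730) × 5.432 = 5.29 mmol/L

CA = 5.29 mmol/L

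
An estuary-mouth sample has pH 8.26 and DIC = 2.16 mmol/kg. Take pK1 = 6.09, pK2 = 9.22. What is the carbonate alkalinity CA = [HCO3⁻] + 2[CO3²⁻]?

CA = [HCO3⁻] + 2[CO3²⁻] = (α₁ + 2α₂)·DIC
At pH 8.26: [H⁺]/K1 = 10^-2.17 = 0.0067608, K2/[H⁺] = 10^-0.96 = 0.10965
α₁ = 1/(1 + 0.0067608 + 0.10965) = 1/1.1164 = 0.8957; α₂ = α₁·K2/[H⁺] = 0.09821
α₁ + 2α₂ = 1.0922
CA = 1.0922 × 2.16 = 2.36 mmol/kg

CA = 2.36 mmol/kg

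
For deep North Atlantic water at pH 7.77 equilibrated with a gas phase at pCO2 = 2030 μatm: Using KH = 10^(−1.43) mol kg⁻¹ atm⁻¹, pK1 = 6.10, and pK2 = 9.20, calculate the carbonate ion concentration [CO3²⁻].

[CO3²⁻] = 0.131 mmol/kg

[CO2*] = KH · pCO2 = 10^(−1.43) × 2030×10^-6 = 7.542×10^-5 mol/kg
α₀ = 1/(1 + K1/[H⁺] + K1K2/[H⁺]²) = 1/(1 + 10^+1.67 + 10^+0.24) = 0.02020
DIC = [CO2*]/α₀ = 7.542×10^-5 / 0.02020 = 3.734 mmol/kg
[CO3²⁻] = α₂·DIC; α₂ = 0.03510, so [CO3²⁻] = 0.03510 × 3.734 = 0.131 mmol/kg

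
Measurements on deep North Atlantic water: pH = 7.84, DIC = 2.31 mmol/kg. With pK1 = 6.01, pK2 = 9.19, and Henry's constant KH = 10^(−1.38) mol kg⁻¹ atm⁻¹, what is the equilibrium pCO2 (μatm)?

pCO2 = 774 μatm

α₀ = 1 / (1 + K1/[H⁺] + K1K2/[H⁺]²) = 1 / (1 + 10^+1.83 + 10^+0.48)
   = 1 / (1 + 67.608 + 3.0200) = 1/71.628 = 0.01396
[CO2*] = α₀ × DIC = 0.01396 × 2.31 = 0.03225 mmol/kg
pCO2 = [CO2*]/KH = 3.225×10^-5 / 4.169×10^-2 = 774 μatm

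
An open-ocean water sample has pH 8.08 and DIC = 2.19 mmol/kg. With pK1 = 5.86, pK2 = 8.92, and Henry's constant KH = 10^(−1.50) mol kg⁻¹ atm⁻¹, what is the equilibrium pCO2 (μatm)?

α₀ = 1 / (1 + K1/[H⁺] + K1K2/[H⁺]²) = 1 / (1 + 10^+2.22 + 10^+1.38)
   = 1 / (1 + 165.96 + 23.988) = 1/190.95 = 0.005237
[CO2*] = α₀ × DIC = 0.005237 × 2.19 = 0.01147 mmol/kg = 11.47 μmol/kg
pCO2 = [CO2*]/KH = 1.147×10^-5 / 3.162×10^-2 = 363 μatm

pCO2 = 363 μatm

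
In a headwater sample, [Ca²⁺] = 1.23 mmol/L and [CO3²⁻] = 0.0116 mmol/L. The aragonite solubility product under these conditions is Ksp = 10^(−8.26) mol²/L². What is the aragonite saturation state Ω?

Ksp = 10^(−8.26) = 5.495×10^-9
Ω = [Ca²⁺][CO3²⁻]/Ksp = (1.23×10^-3)(0.0116×10^-3) / 5.495×10^-9 = 2.60

Ω = 2.60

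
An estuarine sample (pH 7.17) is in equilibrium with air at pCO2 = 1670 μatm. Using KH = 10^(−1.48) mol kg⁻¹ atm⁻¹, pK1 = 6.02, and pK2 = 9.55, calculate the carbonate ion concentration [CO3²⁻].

[CO3²⁻] = 3.26 μmol/kg

[CO2*] = KH · pCO2 = 10^(−1.48) × 1670×10^-6 = 5.530×10^-5 mol/kg
α₀ = 1/(1 + K1/[H⁺] + K1K2/[H⁺]²) = 1/(1 + 10^+1.15 + 10^-1.23) = 0.06586
DIC = [CO2*]/α₀ = 5.530×10^-5 / 0.06586 = 0.8397 mmol/kg
[CO3²⁻] = α₂·DIC; α₂ = 0.003878, so [CO3²⁻] = 0.003878 × 0.8397 = 0.00326 mmol/kg = 3.26 μmol/kg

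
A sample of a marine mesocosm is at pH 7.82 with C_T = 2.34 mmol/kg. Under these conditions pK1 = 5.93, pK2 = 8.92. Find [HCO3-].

[HCO3⁻] = 2.14 mmol/kg

α₁ = 1 / (1 + [H⁺]/K1 + K2/[H⁺]) = 1 / (1 + 10^-1.89 + 10^-1.10)
   = 1 / (1 + 0.012882 + 0.079433) = 1/1.0923 = 0.9155
[HCO3⁻] = α₁ × DIC = 0.9155 × 2.34 = 2.14 mmol/kg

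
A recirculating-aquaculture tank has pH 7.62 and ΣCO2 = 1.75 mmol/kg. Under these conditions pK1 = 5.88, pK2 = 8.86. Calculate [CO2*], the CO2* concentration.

α₀ = 1 / (1 + K1/[H⁺] + K1K2/[H⁺]²) = 1 / (1 + 10^+1.74 + 10^+0.50)
   = 1 / (1 + 54.954 + 3.1623) = 1/59.116 = 0.01692
[CO2*] = α₀ × DIC = 0.01692 × 1.75 = 0.0296 mmol/kg

[CO2*] = 0.0296 mmol/kg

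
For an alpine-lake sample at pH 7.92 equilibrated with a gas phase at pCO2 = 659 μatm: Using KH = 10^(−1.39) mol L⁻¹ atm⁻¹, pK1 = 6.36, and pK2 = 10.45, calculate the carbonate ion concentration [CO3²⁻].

[CO3²⁻] = 2.88 μmol/L

[CO2*] = KH · pCO2 = 10^(−1.39) × 659×10^-6 = 2.685×10^-5 mol/L
α₀ = 1/(1 + K1/[H⁺] + K1K2/[H⁺]²) = 1/(1 + 10^+1.56 + 10^-0.97) = 0.02673
DIC = [CO2*]/α₀ = 2.685×10^-5 / 0.02673 = 1.004 mmol/L
[CO3²⁻] = α₂·DIC; α₂ = 0.002864, so [CO3²⁻] = 0.002864 × 1.004 = 0.00288 mmol/L = 2.88 μmol/L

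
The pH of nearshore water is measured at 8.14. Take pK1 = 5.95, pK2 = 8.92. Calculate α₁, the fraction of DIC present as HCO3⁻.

α₁ = 0.853

α₁ = 1 / (1 + [H⁺]/K1 + K2/[H⁺]) = 1 / (1 + 10^-2.19 + 10^-0.78)
   = 1 / (1 + 0.0064565 + 0.16596) = 1/1.1724 = 0.8529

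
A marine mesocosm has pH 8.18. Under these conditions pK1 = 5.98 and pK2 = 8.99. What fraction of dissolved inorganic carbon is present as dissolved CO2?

α₀ = 0.00543

α₀ = 1 / (1 + K1/[H⁺] + K1K2/[H⁺]²) = 1 / (1 + 10^+2.20 + 10^+1.39)
   = 1 / (1 + 158.49 + 24.547) = 1/184.04 = 0.005434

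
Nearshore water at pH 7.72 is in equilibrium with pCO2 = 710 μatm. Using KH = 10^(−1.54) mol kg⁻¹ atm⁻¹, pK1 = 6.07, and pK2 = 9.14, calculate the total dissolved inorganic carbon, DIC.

DIC = 0.970 mmol/kg

[CO2*] = KH · pCO2 = 10^(−1.54) × 710×10^-6 = 2.048×10^-5 mol/kg
α₀ = 1/(1 + K1/[H⁺] + K1K2/[H⁺]²) = 1/(1 + 10^+1.65 + 10^+0.23) = 0.02111
DIC = [CO2*]/α₀ = 2.048×10^-5 / 0.02111 = 0.970 mmol/kg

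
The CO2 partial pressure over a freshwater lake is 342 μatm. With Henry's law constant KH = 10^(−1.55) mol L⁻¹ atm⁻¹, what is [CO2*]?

KH = 10^(−1.55) = 2.818×10^-2 mol L⁻¹ atm⁻¹
[CO2*] = KH · pCO2 = 2.818×10^-2 × 342×10^-6 atm = 9.64×10^-6 mol/L

[CO2*] = 9.64 μmol/L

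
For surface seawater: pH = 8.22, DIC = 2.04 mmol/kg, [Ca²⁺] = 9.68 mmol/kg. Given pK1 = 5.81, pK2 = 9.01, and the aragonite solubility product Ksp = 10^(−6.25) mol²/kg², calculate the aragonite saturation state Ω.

Ω = 4.88

α₂ = 1 / (1 + [H⁺]/K2 + [H⁺]²/(K1K2)) = 1 / (1 + 10^+0.79 + 10^-1.62)
   = 1 / (1 + 6.1660 + 0.023988) = 1/7.1899 = 0.1391
[CO3²⁻] = α₂ × DIC = 0.1391 × 2.04 = 0.2837 mmol/kg
Ksp = 10^(−6.25) = 5.623×10^-7
Ω = [Ca²⁺][CO3²⁻]/Ksp = (9.68×10^-3)(2.837×10^-4) / 5.623×10^-7 = 4.88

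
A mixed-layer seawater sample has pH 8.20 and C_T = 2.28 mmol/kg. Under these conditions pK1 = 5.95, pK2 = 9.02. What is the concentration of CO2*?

[CO2*] = 11.1 μmol/kg

α₀ = 1 / (1 + K1/[H⁺] + K1K2/[H⁺]²) = 1 / (1 + 10^+2.25 + 10^+1.43)
   = 1 / (1 + 177.83 + 26.915) = 1/205.74 = 0.004860
[CO2*] = α₀ × DIC = 0.004860 × 2.28 = 0.0111 mmol/kg = 11.1 μmol/kg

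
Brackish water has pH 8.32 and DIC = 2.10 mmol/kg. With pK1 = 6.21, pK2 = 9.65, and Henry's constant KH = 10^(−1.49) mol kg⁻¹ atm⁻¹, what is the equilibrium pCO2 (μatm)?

pCO2 = 478 μatm

α₀ = 1 / (1 + K1/[H⁺] + K1K2/[H⁺]²) = 1 / (1 + 10^+2.11 + 10^+0.78)
   = 1 / (1 + 128.82 + 6.0256) = 1/135.85 = 0.007361
[CO2*] = α₀ × DIC = 0.007361 × 2.10 = 0.01546 mmol/kg = 15.46 μmol/kg
pCO2 = [CO2*]/KH = 1.546×10^-5 / 3.236×10^-2 = 478 μatm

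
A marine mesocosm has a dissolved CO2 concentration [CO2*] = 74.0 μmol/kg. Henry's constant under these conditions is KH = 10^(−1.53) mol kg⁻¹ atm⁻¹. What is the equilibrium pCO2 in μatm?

KH = 10^(−1.53) = 2.951×10^-2 mol kg⁻¹ atm⁻¹
pCO2 = [CO2*]/KH = 74.0×10^-6 / 2.951×10^-2 = 2.51×10^-3 atm = 2510 μatm

pCO2 = 2510 μatm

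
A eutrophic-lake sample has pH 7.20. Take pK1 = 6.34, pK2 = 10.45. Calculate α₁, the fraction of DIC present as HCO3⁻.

α₁ = 1 / (1 + [H⁺]/K1 + K2/[H⁺]) = 1 / (1 + 10^-0.86 + 10^-3.25)
   = 1 / (1 + 0.13804 + 0.00056234) = 1/1.1386 = 0.8783

α₁ = 0.878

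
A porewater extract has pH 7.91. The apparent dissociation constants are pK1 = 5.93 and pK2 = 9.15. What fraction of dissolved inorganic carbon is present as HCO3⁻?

α₁ = 1 / (1 + [H⁺]/K1 + K2/[H⁺]) = 1 / (1 + 10^-1.98 + 10^-1.24)
   = 1 / (1 + 0.010471 + 0.057544) = 1/1.0680 = 0.9363

α₁ = 0.936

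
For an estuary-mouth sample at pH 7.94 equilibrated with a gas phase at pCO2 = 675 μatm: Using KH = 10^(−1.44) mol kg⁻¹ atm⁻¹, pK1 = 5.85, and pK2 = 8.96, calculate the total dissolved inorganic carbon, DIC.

[CO2*] = KH · pCO2 = 10^(−1.44) × 675×10^-6 = 2.451×10^-5 mol/kg
α₀ = 1/(1 + K1/[H⁺] + K1K2/[H⁺]²) = 1/(1 + 10^+2.09 + 10^+1.07) = 0.007365
DIC = [CO2*]/α₀ = 2.451×10^-5 / 0.007365 = 3.33 mmol/kg

DIC = 3.33 mmol/kg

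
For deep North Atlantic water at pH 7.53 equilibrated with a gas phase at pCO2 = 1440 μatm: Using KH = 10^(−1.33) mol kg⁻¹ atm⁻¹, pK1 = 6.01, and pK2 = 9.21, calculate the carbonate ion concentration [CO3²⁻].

[CO2*] = KH · pCO2 = 10^(−1.33) × 1440×10^-6 = 6.735×10^-5 mol/kg
α₀ = 1/(1 + K1/[H⁺] + K1K2/[H⁺]²) = 1/(1 + 10^+1.52 + 10^-0.16) = 0.02873
DIC = [CO2*]/α₀ = 6.735×10^-5 / 0.02873 = 2.344 mmol/kg
[CO3²⁻] = α₂·DIC; α₂ = 0.01988, so [CO3²⁻] = 0.01988 × 2.344 = 0.0466 mmol/kg

[CO3²⁻] = 0.0466 mmol/kg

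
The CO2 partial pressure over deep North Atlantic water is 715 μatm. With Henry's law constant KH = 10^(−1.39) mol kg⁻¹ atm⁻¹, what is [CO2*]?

KH = 10^(−1.39) = 4.074×10^-2 mol kg⁻¹ atm⁻¹
[CO2*] = KH · pCO2 = 4.074×10^-2 × 715×10^-6 atm = 2.91×10^-5 mol/kg

[CO2*] = 29.1 μmol/kg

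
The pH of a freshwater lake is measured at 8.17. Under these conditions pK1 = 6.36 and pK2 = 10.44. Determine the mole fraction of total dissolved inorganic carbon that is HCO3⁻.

α₁ = 0.980

α₁ = 1 / (1 + [H⁺]/K1 + K2/[H⁺]) = 1 / (1 + 10^-1.81 + 10^-2.27)
   = 1 / (1 + 0.015488 + 0.0053703) = 1/1.0209 = 0.9796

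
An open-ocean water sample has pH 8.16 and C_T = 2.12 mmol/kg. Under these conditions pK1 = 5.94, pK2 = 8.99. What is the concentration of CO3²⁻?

[CO3²⁻] = 0.272 mmol/kg

α₂ = 1 / (1 + [H⁺]/K2 + [H⁺]²/(K1K2)) = 1 / (1 + 10^+0.83 + 10^-1.39)
   = 1 / (1 + 6.7608 + 0.040738) = 1/7.8016 = 0.1282
[CO3²⁻] = α₂ × DIC = 0.1282 × 2.12 = 0.272 mmol/kg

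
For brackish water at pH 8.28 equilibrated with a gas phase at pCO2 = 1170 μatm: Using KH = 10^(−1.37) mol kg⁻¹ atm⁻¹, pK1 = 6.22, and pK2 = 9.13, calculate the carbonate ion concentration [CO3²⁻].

[CO2*] = KH · pCO2 = 10^(−1.37) × 1170×10^-6 = 4.991×10^-5 mol/kg
α₀ = 1/(1 + K1/[H⁺] + K1K2/[H⁺]²) = 1/(1 + 10^+2.06 + 10^+1.21) = 0.007574
DIC = [CO2*]/α₀ = 4.991×10^-5 / 0.007574 = 6.590 mmol/kg
[CO3²⁻] = α₂·DIC; α₂ = 0.1228, so [CO3²⁻] = 0.1228 × 6.590 = 0.809 mmol/kg

[CO3²⁻] = 0.809 mmol/kg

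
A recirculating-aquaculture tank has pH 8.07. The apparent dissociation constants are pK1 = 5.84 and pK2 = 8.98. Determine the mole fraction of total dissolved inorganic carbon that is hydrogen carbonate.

α₁ = 1 / (1 + [H⁺]/K1 + K2/[H⁺]) = 1 / (1 + 10^-2.23 + 10^-0.91)
   = 1 / (1 + 0.0058884 + 0.12303) = 1/1.1289 = 0.8858

α₁ = 0.886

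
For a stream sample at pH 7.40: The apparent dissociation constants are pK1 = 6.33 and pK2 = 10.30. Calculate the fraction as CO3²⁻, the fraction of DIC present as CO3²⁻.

α₂ = 0.00116

α₂ = 1 / (1 + [H⁺]/K2 + [H⁺]²/(K1K2)) = 1 / (1 + 10^+2.90 + 10^+1.83)
   = 1 / (1 + 794.33 + 67.608) = 1/862.94 = 0.001159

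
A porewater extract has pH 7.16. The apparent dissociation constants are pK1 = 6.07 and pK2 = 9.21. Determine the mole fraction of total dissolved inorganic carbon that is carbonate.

α₂ = 0.00818

α₂ = 1 / (1 + [H⁺]/K2 + [H⁺]²/(K1K2)) = 1 / (1 + 10^+2.05 + 10^+0.96)
   = 1 / (1 + 112.20 + 9.1201) = 1/122.32 = 0.008175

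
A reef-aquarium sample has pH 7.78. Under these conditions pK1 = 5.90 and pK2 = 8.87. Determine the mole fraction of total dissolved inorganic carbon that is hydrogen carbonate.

α₁ = 1 / (1 + [H⁺]/K1 + K2/[H⁺]) = 1 / (1 + 10^-1.88 + 10^-1.09)
   = 1 / (1 + 0.013183 + 0.081283) = 1/1.0945 = 0.9137

α₁ = 0.914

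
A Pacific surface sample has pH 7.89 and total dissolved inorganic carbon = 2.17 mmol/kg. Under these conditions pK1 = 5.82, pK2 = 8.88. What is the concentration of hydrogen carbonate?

[HCO3⁻] = 1.95 mmol/kg

α₁ = 1 / (1 + [H⁺]/K1 + K2/[H⁺]) = 1 / (1 + 10^-2.07 + 10^-0.99)
   = 1 / (1 + 0.0085114 + 0.10233) = 1/1.1108 = 0.9002
[HCO3⁻] = α₁ × DIC = 0.9002 × 2.17 = 1.95 mmol/kg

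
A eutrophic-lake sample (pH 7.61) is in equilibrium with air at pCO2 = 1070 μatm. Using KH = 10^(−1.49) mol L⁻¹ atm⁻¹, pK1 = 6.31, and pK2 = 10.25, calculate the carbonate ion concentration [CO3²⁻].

[CO3²⁻] = 1.58 μmol/L

[CO2*] = KH · pCO2 = 10^(−1.49) × 1070×10^-6 = 3.462×10^-5 mol/L
α₀ = 1/(1 + K1/[H⁺] + K1K2/[H⁺]²) = 1/(1 + 10^+1.30 + 10^-1.34) = 0.04762
DIC = [CO2*]/α₀ = 3.462×10^-5 / 0.04762 = 0.7271 mmol/L
[CO3²⁻] = α₂·DIC; α₂ = 0.002177, so [CO3²⁻] = 0.002177 × 0.7271 = 0.00158 mmol/L = 1.58 μmol/L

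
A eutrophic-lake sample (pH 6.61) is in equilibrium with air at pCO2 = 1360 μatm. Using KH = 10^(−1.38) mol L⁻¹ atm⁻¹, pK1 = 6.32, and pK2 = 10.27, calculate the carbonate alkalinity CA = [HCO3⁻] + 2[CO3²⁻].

[CO2*] = KH · pCO2 = 10^(−1.38) × 1360×10^-6 = 5.669×10^-5 mol/L
α₀ = 1/(1 + K1/[H⁺] + K1K2/[H⁺]²) = 1/(1 + 10^+0.29 + 10^-3.37) = 0.3390
DIC = [CO2*]/α₀ = 5.669×10^-5 / 0.3390 = 0.1673 mmol/L
CA = (α₁ + 2α₂)·DIC = (0.6609 + 2×0.0001446) × 0.1673 = 0.111 mmol/L

CA = 0.111 mmol/L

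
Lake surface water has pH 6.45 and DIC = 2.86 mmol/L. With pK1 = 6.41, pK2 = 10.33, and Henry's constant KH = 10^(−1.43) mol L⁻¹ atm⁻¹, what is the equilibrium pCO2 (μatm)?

α₀ = 1 / (1 + K1/[H⁺] + K1K2/[H⁺]²) = 1 / (1 + 10^+0.04 + 10^-3.84)
   = 1 / (1 + 1.0965 + 0.00014454) = 1/2.0966 = 0.4770
[CO2*] = α₀ × DIC = 0.4770 × 2.86 = 1.364 mmol/L
pCO2 = [CO2*]/KH = 1.364×10^-3 / 3.715×10^-2 = 3.67×10^4 μatm

pCO2 = 3.67×10^4 μatm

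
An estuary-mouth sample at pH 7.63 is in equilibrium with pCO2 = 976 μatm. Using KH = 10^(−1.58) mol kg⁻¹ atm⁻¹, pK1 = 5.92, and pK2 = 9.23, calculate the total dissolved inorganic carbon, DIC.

[CO2*] = KH · pCO2 = 10^(−1.58) × 976×10^-6 = 2.567×10^-5 mol/kg
α₀ = 1/(1 + K1/[H⁺] + K1K2/[H⁺]²) = 1/(1 + 10^+1.71 + 10^+0.11) = 0.01867
DIC = [CO2*]/α₀ = 2.567×10^-5 / 0.01867 = 1.38 mmol/kg

DIC = 1.38 mmol/kg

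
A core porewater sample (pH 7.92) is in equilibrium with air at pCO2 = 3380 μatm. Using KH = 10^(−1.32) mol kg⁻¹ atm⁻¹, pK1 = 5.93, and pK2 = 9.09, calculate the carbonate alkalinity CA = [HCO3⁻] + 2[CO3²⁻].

[CO2*] = KH · pCO2 = 10^(−1.32) × 3380×10^-6 = 1.618×10^-4 mol/kg
α₀ = 1/(1 + K1/[H⁺] + K1K2/[H⁺]²) = 1/(1 + 10^+1.99 + 10^+0.82) = 0.009494
DIC = [CO2*]/α₀ = 1.618×10^-4 / 0.009494 = 17.04 mmol/kg
CA = (α₁ + 2α₂)·DIC = (0.9278 + 2×0.06273) × 17.04 = 17.9 mmol/kg

CA = 17.9 mmol/kg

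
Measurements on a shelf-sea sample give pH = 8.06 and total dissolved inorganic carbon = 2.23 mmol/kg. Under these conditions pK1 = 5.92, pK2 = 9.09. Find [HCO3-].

[HCO3⁻] = 2.03 mmol/kg

α₁ = 1 / (1 + [H⁺]/K1 + K2/[H⁺]) = 1 / (1 + 10^-2.14 + 10^-1.03)
   = 1 / (1 + 0.0072444 + 0.093325) = 1/1.1006 = 0.9086
[HCO3⁻] = α₁ × DIC = 0.9086 × 2.23 = 2.03 mmol/kg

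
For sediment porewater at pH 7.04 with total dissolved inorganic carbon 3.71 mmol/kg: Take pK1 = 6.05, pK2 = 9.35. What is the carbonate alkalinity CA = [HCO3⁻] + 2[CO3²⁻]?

CA = 3.38 mmol/kg

CA = [HCO3⁻] + 2[CO3²⁻] = (α₁ + 2α₂)·DIC
At pH 7.04: [H⁺]/K1 = 10^-0.99 = 0.10233, K2/[H⁺] = 10^-2.31 = 0.0048978
α₁ = 1/(1 + 0.10233 + 0.0048978) = 1/1.1072 = 0.9032; α₂ = α₁·K2/[H⁺] = 0.004423
α₁ + 2α₂ = 0.9120
CA = 0.9120 × 3.71 = 3.38 mmol/kg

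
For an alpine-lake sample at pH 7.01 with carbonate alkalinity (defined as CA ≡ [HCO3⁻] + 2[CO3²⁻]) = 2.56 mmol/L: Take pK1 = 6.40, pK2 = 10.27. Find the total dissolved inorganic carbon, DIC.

DIC = 3.19 mmol/L

CA = [HCO3⁻] + 2[CO3²⁻] = (α₁ + 2α₂)·DIC
At pH 7.01: [H⁺]/K1 = 10^-0.61 = 0.24547, K2/[H⁺] = 10^-3.26 = 0.00054954
α₁ = 1/(1 + 0.24547 + 0.00054954) = 1/1.2460 = 0.8026; α₂ = α₁·K2/[H⁺] = 0.0004410
α₁ + 2α₂ = 0.8034
DIC = CA / (α₁ + 2α₂) = 2.56 / 0.8034 = 3.19 mmol/L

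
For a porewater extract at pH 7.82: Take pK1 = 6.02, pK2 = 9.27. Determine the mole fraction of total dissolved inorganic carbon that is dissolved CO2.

α₀ = 0.0151

α₀ = 1 / (1 + K1/[H⁺] + K1K2/[H⁺]²) = 1 / (1 + 10^+1.80 + 10^+0.35)
   = 1 / (1 + 63.096 + 2.2387) = 1/66.334 = 0.01508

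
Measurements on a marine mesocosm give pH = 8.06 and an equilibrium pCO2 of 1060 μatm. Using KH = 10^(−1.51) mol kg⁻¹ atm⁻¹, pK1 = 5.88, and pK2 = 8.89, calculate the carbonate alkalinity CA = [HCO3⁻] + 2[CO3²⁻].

[CO2*] = KH · pCO2 = 10^(−1.51) × 1060×10^-6 = 3.276×10^-5 mol/kg
α₀ = 1/(1 + K1/[H⁺] + K1K2/[H⁺]²) = 1/(1 + 10^+2.18 + 10^+1.35) = 0.005723
DIC = [CO2*]/α₀ = 3.276×10^-5 / 0.005723 = 5.724 mmol/kg
CA = (α₁ + 2α₂)·DIC = (0.8662 + 2×0.1281) × 5.724 = 6.42 mmol/kg

CA = 6.42 mmol/kg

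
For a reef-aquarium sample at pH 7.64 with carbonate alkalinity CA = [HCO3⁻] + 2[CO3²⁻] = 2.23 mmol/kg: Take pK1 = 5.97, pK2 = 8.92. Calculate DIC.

DIC = 2.17 mmol/kg

CA = [HCO3⁻] + 2[CO3²⁻] = (α₁ + 2α₂)·DIC
At pH 7.64: [H⁺]/K1 = 10^-1.67 = 0.021380, K2/[H⁺] = 10^-1.28 = 0.052481
α₁ = 1/(1 + 0.021380 + 0.052481) = 1/1.0739 = 0.9312; α₂ = α₁·K2/[H⁺] = 0.04887
α₁ + 2α₂ = 1.0290
DIC = CA / (α₁ + 2α₂) = 2.23 / 1.0290 = 2.17 mmol/kg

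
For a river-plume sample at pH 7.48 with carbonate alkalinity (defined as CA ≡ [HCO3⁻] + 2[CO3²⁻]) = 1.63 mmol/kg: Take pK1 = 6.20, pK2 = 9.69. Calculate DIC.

CA = [HCO3⁻] + 2[CO3²⁻] = (α₁ + 2α₂)·DIC
At pH 7.48: [H⁺]/K1 = 10^-1.28 = 0.052481, K2/[H⁺] = 10^-2.21 = 0.0061660
α₁ = 1/(1 + 0.052481 + 0.0061660) = 1/1.0586 = 0.9446; α₂ = α₁·K2/[H⁺] = 0.005824
α₁ + 2α₂ = 0.9563
DIC = CA / (α₁ + 2α₂) = 1.63 / 0.9563 = 1.70 mmol/kg

DIC = 1.70 mmol/kg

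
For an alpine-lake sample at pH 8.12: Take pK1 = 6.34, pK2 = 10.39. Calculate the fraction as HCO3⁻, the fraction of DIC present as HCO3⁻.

α₁ = 0.979

α₁ = 1 / (1 + [H⁺]/K1 + K2/[H⁺]) = 1 / (1 + 10^-1.78 + 10^-2.27)
   = 1 / (1 + 0.016596 + 0.0053703) = 1/1.0220 = 0.9785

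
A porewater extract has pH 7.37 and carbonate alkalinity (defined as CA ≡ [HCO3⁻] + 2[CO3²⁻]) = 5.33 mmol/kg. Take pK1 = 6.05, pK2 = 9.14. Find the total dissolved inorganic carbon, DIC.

CA = [HCO3⁻] + 2[CO3²⁻] = (α₁ + 2α₂)·DIC
At pH 7.37: [H⁺]/K1 = 10^-1.32 = 0.047863, K2/[H⁺] = 10^-1.77 = 0.016982
α₁ = 1/(1 + 0.047863 + 0.016982) = 1/1.0648 = 0.9391; α₂ = α₁·K2/[H⁺] = 0.01595
α₁ + 2α₂ = 0.9710
DIC = CA / (α₁ + 2α₂) = 5.33 / 0.9710 = 5.49 mmol/kg

DIC = 5.49 mmol/kg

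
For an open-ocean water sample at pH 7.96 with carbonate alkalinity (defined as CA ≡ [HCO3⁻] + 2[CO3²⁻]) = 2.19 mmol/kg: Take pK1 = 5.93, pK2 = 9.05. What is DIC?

DIC = 2.05 mmol/kg

CA = [HCO3⁻] + 2[CO3²⁻] = (α₁ + 2α₂)·DIC
At pH 7.96: [H⁺]/K1 = 10^-2.03 = 0.0093325, K2/[H⁺] = 10^-1.09 = 0.081283
α₁ = 1/(1 + 0.0093325 + 0.081283) = 1/1.0906 = 0.9169; α₂ = α₁·K2/[H⁺] = 0.07453
α₁ + 2α₂ = 1.0660
DIC = CA / (α₁ + 2α₂) = 2.19 / 1.0660 = 2.05 mmol/kg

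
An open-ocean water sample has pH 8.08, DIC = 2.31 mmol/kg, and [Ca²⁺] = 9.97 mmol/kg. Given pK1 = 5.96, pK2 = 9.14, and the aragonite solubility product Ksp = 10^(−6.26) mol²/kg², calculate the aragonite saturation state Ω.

α₂ = 1 / (1 + [H⁺]/K2 + [H⁺]²/(K1K2)) = 1 / (1 + 10^+1.06 + 10^-1.06)
   = 1 / (1 + 11.482 + 0.087096) = 1/12.569 = 0.07956
[CO3²⁻] = α₂ × DIC = 0.07956 × 2.31 = 0.1838 mmol/kg
Ksp = 10^(−6.26) = 5.495×10^-7
Ω = [Ca²⁺][CO3²⁻]/Ksp = (9.97×10^-3)(1.838×10^-4) / 5.495×10^-7 = 3.33

Ω = 3.33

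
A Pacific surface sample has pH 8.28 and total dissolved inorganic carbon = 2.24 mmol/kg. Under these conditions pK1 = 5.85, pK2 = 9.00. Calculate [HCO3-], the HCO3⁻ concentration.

[HCO3⁻] = 1.88 mmol/kg

α₁ = 1 / (1 + [H⁺]/K1 + K2/[H⁺]) = 1 / (1 + 10^-2.43 + 10^-0.72)
   = 1 / (1 + 0.0037154 + 0.19055) = 1/1.1943 = 0.8373
[HCO3⁻] = α₁ × DIC = 0.8373 × 2.24 = 1.88 mmol/kg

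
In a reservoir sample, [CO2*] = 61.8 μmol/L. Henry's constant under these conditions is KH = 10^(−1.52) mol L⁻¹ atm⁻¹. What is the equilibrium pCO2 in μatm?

KH = 10^(−1.52) = 3.020×10^-2 mol L⁻¹ atm⁻¹
pCO2 = [CO2*]/KH = 61.8×10^-6 / 3.020×10^-2 = 2.05×10^-3 atm = 2050 μatm

pCO2 = 2050 μatm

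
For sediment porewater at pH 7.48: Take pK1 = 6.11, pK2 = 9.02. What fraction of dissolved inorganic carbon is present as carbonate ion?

α₂ = 1 / (1 + [H⁺]/K2 + [H⁺]²/(K1K2)) = 1 / (1 + 10^+1.54 + 10^+0.17)
   = 1 / (1 + 34.674 + 1.4791) = 1/37.153 = 0.02692

α₂ = 0.0269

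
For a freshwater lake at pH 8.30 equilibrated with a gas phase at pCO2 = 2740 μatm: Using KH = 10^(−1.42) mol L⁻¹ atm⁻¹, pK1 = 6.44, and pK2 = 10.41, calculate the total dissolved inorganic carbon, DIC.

[CO2*] = KH · pCO2 = 10^(−1.42) × 2740×10^-6 = 1.042×10^-4 mol/L
α₀ = 1/(1 + K1/[H⁺] + K1K2/[H⁺]²) = 1/(1 + 10^+1.86 + 10^-0.25) = 0.01351
DIC = [CO2*]/α₀ = 1.042×10^-4 / 0.01351 = 7.71 mmol/L

DIC = 7.71 mmol/L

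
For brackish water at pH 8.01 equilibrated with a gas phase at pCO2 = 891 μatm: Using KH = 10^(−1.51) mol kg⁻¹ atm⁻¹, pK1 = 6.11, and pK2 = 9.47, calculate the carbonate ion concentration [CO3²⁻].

[CO3²⁻] = 0.0758 mmol/kg

[CO2*] = KH · pCO2 = 10^(−1.51) × 891×10^-6 = 2.753×10^-5 mol/kg
α₀ = 1/(1 + K1/[H⁺] + K1K2/[H⁺]²) = 1/(1 + 10^+1.90 + 10^+0.44) = 0.01202
DIC = [CO2*]/α₀ = 2.753×10^-5 / 0.01202 = 2.291 mmol/kg
[CO3²⁻] = α₂·DIC; α₂ = 0.03311, so [CO3²⁻] = 0.03311 × 2.291 = 0.0758 mmol/kg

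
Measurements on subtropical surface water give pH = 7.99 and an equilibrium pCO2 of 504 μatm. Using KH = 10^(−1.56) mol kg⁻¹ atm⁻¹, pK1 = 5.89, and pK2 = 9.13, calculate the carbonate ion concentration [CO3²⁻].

[CO3²⁻] = 0.127 mmol/kg

[CO2*] = KH · pCO2 = 10^(−1.56) × 504×10^-6 = 1.388×10^-5 mol/kg
α₀ = 1/(1 + K1/[H⁺] + K1K2/[H⁺]²) = 1/(1 + 10^+2.10 + 10^+0.96) = 0.007352
DIC = [CO2*]/α₀ = 1.388×10^-5 / 0.007352 = 1.888 mmol/kg
[CO3²⁻] = α₂·DIC; α₂ = 0.06705, so [CO3²⁻] = 0.06705 × 1.888 = 0.127 mmol/kg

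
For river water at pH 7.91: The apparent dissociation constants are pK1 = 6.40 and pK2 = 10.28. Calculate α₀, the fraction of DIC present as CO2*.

α₀ = 0.0299

α₀ = 1 / (1 + K1/[H⁺] + K1K2/[H⁺]²) = 1 / (1 + 10^+1.51 + 10^-0.86)
   = 1 / (1 + 32.359 + 0.13804) = 1/33.497 = 0.02985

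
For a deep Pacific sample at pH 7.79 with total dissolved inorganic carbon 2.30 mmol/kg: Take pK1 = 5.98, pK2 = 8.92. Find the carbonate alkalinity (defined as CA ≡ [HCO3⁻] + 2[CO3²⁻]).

CA = [HCO3⁻] + 2[CO3²⁻] = (α₁ + 2α₂)·DIC
At pH 7.79: [H⁺]/K1 = 10^-1.81 = 0.015488, K2/[H⁺] = 10^-1.13 = 0.074131
α₁ = 1/(1 + 0.015488 + 0.074131) = 1/1.0896 = 0.9178; α₂ = α₁·K2/[H⁺] = 0.06803
α₁ + 2α₂ = 1.0538
CA = 1.0538 × 2.30 = 2.42 mmol/kg

CA = 2.42 mmol/kg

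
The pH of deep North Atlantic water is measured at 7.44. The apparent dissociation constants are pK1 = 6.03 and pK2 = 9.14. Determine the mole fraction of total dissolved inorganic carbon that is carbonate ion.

α₂ = 0.0188

α₂ = 1 / (1 + [H⁺]/K2 + [H⁺]²/(K1K2)) = 1 / (1 + 10^+1.70 + 10^+0.29)
   = 1 / (1 + 50.119 + 1.9498) = 1/53.069 = 0.01884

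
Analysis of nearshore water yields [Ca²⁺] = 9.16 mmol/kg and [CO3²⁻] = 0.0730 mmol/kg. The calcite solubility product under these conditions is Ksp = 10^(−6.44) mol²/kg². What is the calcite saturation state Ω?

Ω = 1.84

Ksp = 10^(−6.44) = 3.631×10^-7
Ω = [Ca²⁺][CO3²⁻]/Ksp = (9.16×10^-3)(0.0730×10^-3) / 3.631×10^-7 = 1.84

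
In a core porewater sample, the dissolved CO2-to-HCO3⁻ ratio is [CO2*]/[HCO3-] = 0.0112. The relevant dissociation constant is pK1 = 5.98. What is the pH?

From K1 = [H⁺][HCO3-]/[CO2*]:  pH = pK1 − log₁₀([CO2*]/[HCO3-])
log₁₀(0.0112) = -1.951
pH = 5.98 − (-1.951) = 7.93

pH = 7.93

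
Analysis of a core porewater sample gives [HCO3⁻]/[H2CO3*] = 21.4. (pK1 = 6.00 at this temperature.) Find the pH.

pH = 7.33

From K1 = [H⁺][HCO3⁻]/[H2CO3*]:  pH = pK1 + log₁₀([HCO3⁻]/[H2CO3*])
log₁₀(21.4) = +1.330
pH = 6.00 + (+1.330) = 7.33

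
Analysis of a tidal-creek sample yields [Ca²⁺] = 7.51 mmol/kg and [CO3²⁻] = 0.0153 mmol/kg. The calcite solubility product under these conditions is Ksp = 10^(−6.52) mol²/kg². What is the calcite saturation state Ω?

Ω = 0.380

Ksp = 10^(−6.52) = 3.020×10^-7
Ω = [Ca²⁺][CO3²⁻]/Ksp = (7.51×10^-3)(0.0153×10^-3) / 3.020×10^-7 = 0.380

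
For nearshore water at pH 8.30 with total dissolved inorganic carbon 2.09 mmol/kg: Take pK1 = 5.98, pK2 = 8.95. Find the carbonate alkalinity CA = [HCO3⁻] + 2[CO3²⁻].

CA = 2.46 mmol/kg

CA = [HCO3⁻] + 2[CO3²⁻] = (α₁ + 2α₂)·DIC
At pH 8.30: [H⁺]/K1 = 10^-2.32 = 0.0047863, K2/[H⁺] = 10^-0.65 = 0.22387
α₁ = 1/(1 + 0.0047863 + 0.22387) = 1/1.2287 = 0.8139; α₂ = α₁·K2/[H⁺] = 0.1822
α₁ + 2α₂ = 1.1783
CA = 1.1783 × 2.09 = 2.46 mmol/kg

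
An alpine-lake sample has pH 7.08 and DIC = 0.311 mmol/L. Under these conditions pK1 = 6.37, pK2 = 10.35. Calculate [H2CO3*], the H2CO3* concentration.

[CO2*] = 0.0507 mmol/L

α₀ = 1 / (1 + K1/[H⁺] + K1K2/[H⁺]²) = 1 / (1 + 10^+0.71 + 10^-2.56)
   = 1 / (1 + 5.1286 + 0.0027542) = 1/6.1314 = 0.1631
[CO2*] = α₀ × DIC = 0.1631 × 0.311 = 0.0507 mmol/L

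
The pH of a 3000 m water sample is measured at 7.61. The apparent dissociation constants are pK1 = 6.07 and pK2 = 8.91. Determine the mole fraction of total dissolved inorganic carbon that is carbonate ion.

α₂ = 0.0465

α₂ = 1 / (1 + [H⁺]/K2 + [H⁺]²/(K1K2)) = 1 / (1 + 10^+1.30 + 10^-0.24)
   = 1 / (1 + 19.953 + 0.57544) = 1/21.528 = 0.04645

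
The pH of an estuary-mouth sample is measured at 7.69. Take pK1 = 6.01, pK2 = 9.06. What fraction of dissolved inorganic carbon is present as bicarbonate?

α₁ = 0.940

α₁ = 1 / (1 + [H⁺]/K1 + K2/[H⁺]) = 1 / (1 + 10^-1.68 + 10^-1.37)
   = 1 / (1 + 0.020893 + 0.042658) = 1/1.0636 = 0.9402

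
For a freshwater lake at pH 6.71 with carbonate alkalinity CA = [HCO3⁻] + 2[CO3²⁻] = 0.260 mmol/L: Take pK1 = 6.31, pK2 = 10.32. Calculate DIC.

DIC = 0.363 mmol/L

CA = [HCO3⁻] + 2[CO3²⁻] = (α₁ + 2α₂)·DIC
At pH 6.71: [H⁺]/K1 = 10^-0.40 = 0.39811, K2/[H⁺] = 10^-3.61 = 0.00024547
α₁ = 1/(1 + 0.39811 + 0.00024547) = 1/1.3984 = 0.7151; α₂ = α₁·K2/[H⁺] = 0.0001755
α₁ + 2α₂ = 0.7155
DIC = CA / (α₁ + 2α₂) = 0.260 / 0.7155 = 0.363 mmol/L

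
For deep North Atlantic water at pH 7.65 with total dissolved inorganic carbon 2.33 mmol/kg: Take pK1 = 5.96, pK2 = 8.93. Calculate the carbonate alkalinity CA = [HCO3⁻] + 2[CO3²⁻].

CA = [HCO3⁻] + 2[CO3²⁻] = (α₁ + 2α₂)·DIC
At pH 7.65: [H⁺]/K1 = 10^-1.69 = 0.020417, K2/[H⁺] = 10^-1.28 = 0.052481
α₁ = 1/(1 + 0.020417 + 0.052481) = 1/1.0729 = 0.9321; α₂ = α₁·K2/[H⁺] = 0.04891
α₁ + 2α₂ = 1.0299
CA = 1.0299 × 2.33 = 2.40 mmol/kg

CA = 2.40 mmol/kg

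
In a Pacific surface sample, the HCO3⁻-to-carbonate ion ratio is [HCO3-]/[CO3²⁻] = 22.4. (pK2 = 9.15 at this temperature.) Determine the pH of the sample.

pH = 7.80

From K2 = [H⁺][CO3²⁻]/[HCO3-]:  pH = pK2 − log₁₀([HCO3-]/[CO3²⁻])
log₁₀(22.4) = +1.350
pH = 9.15 − (+1.350) = 7.80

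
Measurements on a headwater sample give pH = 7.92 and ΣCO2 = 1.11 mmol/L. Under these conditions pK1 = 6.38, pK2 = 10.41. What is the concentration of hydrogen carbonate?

α₁ = 1 / (1 + [H⁺]/K1 + K2/[H⁺]) = 1 / (1 + 10^-1.54 + 10^-2.49)
   = 1 / (1 + 0.028840 + 0.0032359) = 1/1.0321 = 0.9689
[HCO3⁻] = α₁ × DIC = 0.9689 × 1.11 = 1.08 mmol/L

[HCO3⁻] = 1.08 mmol/L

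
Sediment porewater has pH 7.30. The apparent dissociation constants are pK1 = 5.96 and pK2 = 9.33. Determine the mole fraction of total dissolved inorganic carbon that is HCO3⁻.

α₁ = 1 / (1 + [H⁺]/K1 + K2/[H⁺]) = 1 / (1 + 10^-1.34 + 10^-2.03)
   = 1 / (1 + 0.045709 + 0.0093325) = 1/1.0550 = 0.9478

α₁ = 0.948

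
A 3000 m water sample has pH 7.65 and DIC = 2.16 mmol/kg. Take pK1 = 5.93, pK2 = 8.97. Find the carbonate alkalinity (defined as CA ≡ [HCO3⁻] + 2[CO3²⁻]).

CA = 2.22 mmol/kg

CA = [HCO3⁻] + 2[CO3²⁻] = (α₁ + 2α₂)·DIC
At pH 7.65: [H⁺]/K1 = 10^-1.72 = 0.019055, K2/[H⁺] = 10^-1.32 = 0.047863
α₁ = 1/(1 + 0.019055 + 0.047863) = 1/1.0669 = 0.9373; α₂ = α₁·K2/[H⁺] = 0.04486
α₁ + 2α₂ = 1.0270
CA = 1.0270 × 2.16 = 2.22 mmol/kg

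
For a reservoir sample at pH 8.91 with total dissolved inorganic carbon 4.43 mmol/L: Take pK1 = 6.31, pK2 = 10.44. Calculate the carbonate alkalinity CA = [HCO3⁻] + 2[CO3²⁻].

CA = 4.55 mmol/L

CA = [HCO3⁻] + 2[CO3²⁻] = (α₁ + 2α₂)·DIC
At pH 8.91: [H⁺]/K1 = 10^-2.60 = 0.0025119, K2/[H⁺] = 10^-1.53 = 0.029512
α₁ = 1/(1 + 0.0025119 + 0.029512) = 1/1.0320 = 0.9690; α₂ = α₁·K2/[H⁺] = 0.02860
α₁ + 2α₂ = 1.0262
CA = 1.0262 × 4.43 = 4.55 mmol/L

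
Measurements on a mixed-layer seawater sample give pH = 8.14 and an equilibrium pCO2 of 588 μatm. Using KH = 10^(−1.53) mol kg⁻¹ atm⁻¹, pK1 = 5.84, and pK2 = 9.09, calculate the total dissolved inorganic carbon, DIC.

[CO2*] = KH · pCO2 = 10^(−1.53) × 588×10^-6 = 1.735×10^-5 mol/kg
α₀ = 1/(1 + K1/[H⁺] + K1K2/[H⁺]²) = 1/(1 + 10^+2.30 + 10^+1.35) = 0.004486
DIC = [CO2*]/α₀ = 1.735×10^-5 / 0.004486 = 3.87 mmol/kg

DIC = 3.87 mmol/kg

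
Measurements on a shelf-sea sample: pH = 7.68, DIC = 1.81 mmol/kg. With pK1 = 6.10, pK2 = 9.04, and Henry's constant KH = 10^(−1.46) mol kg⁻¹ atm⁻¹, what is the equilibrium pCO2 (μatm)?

α₀ = 1 / (1 + K1/[H⁺] + K1K2/[H⁺]²) = 1 / (1 + 10^+1.58 + 10^+0.22)
   = 1 / (1 + 38.019 + 1.6596) = 1/40.679 = 0.02458
[CO2*] = α₀ × DIC = 0.02458 × 1.81 = 0.04450 mmol/kg
pCO2 = [CO2*]/KH = 4.450×10^-5 / 3.467×10^-2 = 1280 μatm

pCO2 = 1280 μatm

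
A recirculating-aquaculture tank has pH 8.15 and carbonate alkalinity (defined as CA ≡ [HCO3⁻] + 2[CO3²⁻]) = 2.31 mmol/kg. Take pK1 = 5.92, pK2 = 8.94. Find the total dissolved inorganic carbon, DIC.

DIC = 2.04 mmol/kg

CA = [HCO3⁻] + 2[CO3²⁻] = (α₁ + 2α₂)·DIC
At pH 8.15: [H⁺]/K1 = 10^-2.23 = 0.0058884, K2/[H⁺] = 10^-0.79 = 0.16218
α₁ = 1/(1 + 0.0058884 + 0.16218) = 1/1.1681 = 0.8561; α₂ = α₁·K2/[H⁺] = 0.1388
α₁ + 2α₂ = 1.1338
DIC = CA / (α₁ + 2α₂) = 2.31 / 1.1338 = 2.04 mmol/kg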